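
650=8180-7530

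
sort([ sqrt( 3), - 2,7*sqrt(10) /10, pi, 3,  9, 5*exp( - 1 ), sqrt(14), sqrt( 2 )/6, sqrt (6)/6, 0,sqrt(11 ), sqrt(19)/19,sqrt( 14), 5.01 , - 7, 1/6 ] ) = [ - 7, - 2, 0, 1/6,sqrt (19 ) /19, sqrt(2 )/6, sqrt(6)/6,sqrt( 3),5*exp( - 1), 7*sqrt ( 10)/10, 3, pi, sqrt( 11),sqrt (14), sqrt( 14 ),5.01,9]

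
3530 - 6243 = -2713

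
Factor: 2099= 2099^1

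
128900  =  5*25780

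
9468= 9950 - 482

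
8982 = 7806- - 1176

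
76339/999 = 76339/999 =76.42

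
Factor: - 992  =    -  2^5*31^1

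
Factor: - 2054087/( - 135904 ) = 2^( - 5)*7^1 * 31^(-1 )*137^( - 1)*293441^1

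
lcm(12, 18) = 36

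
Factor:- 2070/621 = - 2^1*3^( - 1 )*5^1 = - 10/3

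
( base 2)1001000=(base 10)72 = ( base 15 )4c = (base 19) 3f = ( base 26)2K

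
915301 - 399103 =516198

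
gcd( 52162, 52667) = 1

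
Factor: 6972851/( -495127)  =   - 149^(-1) * 3323^( - 1)*6972851^1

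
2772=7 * 396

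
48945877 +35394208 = 84340085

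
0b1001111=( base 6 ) 211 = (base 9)87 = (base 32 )2F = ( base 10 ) 79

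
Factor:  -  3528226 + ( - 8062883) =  -3^2 *1117^1*1153^1 = -11591109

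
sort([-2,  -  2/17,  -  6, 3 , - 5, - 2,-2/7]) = [  -  6, - 5,-2, - 2,-2/7, - 2/17,3 ]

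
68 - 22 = 46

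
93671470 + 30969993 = 124641463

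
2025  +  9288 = 11313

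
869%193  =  97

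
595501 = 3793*157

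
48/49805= 48/49805 = 0.00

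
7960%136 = 72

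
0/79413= 0 = 0.00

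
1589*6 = 9534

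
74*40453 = 2993522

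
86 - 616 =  - 530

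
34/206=17/103 = 0.17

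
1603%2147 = 1603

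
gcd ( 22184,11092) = 11092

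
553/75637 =553/75637 = 0.01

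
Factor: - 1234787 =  - 1234787^1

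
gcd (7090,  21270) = 7090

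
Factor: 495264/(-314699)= - 96/61 = - 2^5 *3^1*61^(-1) 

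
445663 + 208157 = 653820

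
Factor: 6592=2^6*103^1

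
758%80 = 38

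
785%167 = 117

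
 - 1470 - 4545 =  - 6015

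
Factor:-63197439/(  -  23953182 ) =21065813/7984394=2^(-1 )*11^(-1 )*19^1*362927^( - 1)*1108727^1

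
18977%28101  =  18977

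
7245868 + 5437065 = 12682933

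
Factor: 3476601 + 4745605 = 8222206= 2^1*1987^1*2069^1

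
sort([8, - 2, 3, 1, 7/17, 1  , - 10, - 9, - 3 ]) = [ - 10, - 9, - 3, - 2, 7/17,1, 1 , 3,  8 ] 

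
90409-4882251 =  - 4791842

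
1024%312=88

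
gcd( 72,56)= 8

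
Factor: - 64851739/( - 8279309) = 757^( - 1)  *10937^( - 1)*64851739^1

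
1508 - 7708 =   -  6200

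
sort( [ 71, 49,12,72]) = [12,49, 71,72]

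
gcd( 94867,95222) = 1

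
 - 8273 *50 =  - 413650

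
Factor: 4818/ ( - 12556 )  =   - 2^( - 1) * 3^1*11^1 *43^ ( - 1 ) =- 33/86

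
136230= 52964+83266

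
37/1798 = 37/1798 = 0.02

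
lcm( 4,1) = 4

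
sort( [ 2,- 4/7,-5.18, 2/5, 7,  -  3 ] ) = [ - 5.18, - 3,  -  4/7, 2/5, 2, 7 ] 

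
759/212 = 759/212= 3.58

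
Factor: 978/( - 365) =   -  2^1*3^1*5^( - 1)*73^( - 1)*163^1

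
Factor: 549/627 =3^1 * 11^( -1 )*19^( - 1 ) *61^1=183/209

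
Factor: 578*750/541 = 433500/541= 2^2*3^1*5^3*17^2 * 541^( - 1 )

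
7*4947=34629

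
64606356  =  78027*828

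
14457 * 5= 72285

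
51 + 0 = 51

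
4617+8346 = 12963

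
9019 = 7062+1957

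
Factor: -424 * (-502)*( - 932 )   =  -198374336 = - 2^6 * 53^1* 233^1*251^1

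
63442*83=5265686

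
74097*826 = 61204122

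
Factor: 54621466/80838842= 7^( - 1)*17^( - 1)*19^2*75653^1*339659^ ( - 1) = 27310733/40419421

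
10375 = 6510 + 3865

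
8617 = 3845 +4772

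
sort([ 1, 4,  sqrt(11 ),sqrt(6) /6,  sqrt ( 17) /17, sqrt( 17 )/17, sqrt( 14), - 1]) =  [ - 1,  sqrt( 17 ) /17,  sqrt ( 17 )/17,sqrt ( 6 ) /6, 1, sqrt(11 ),sqrt( 14),4]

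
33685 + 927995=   961680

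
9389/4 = 2347 + 1/4   =  2347.25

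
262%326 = 262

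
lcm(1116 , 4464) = 4464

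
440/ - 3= -440/3= - 146.67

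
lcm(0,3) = 0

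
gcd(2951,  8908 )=1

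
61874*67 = 4145558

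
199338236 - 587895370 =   -  388557134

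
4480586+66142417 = 70623003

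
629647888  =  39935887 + 589712001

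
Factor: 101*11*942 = 1046562 = 2^1*3^1*11^1 * 101^1*157^1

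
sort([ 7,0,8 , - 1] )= [ - 1, 0,7,  8 ] 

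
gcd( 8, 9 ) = 1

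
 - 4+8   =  4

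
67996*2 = 135992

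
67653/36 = 1879 + 1/4= 1879.25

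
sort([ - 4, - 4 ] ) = [-4,- 4 ]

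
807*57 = 45999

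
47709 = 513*93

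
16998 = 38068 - 21070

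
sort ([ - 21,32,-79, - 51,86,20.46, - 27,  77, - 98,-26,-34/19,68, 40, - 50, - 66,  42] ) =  [-98,-79, - 66,-51,- 50,-27, - 26,-21, - 34/19,20.46, 32,40,  42,68,77,  86]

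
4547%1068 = 275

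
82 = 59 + 23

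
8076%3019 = 2038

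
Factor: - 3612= - 2^2*3^1*7^1*43^1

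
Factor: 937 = 937^1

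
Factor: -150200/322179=  -  2^3*3^ (-1 )*5^2*11^( - 1)*13^( - 1) = - 200/429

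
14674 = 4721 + 9953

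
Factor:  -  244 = -2^2*61^1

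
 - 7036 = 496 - 7532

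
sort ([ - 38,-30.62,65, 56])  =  [ - 38,-30.62,56,65]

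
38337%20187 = 18150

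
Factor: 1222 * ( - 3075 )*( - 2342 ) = 2^2*3^1 * 5^2*13^1 * 41^1*47^1*1171^1 = 8800416300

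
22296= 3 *7432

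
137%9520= 137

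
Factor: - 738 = - 2^1*3^2*41^1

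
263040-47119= 215921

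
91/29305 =91/29305 = 0.00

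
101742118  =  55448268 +46293850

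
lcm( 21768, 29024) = 87072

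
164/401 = 164/401  =  0.41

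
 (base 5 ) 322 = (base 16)57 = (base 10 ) 87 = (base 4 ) 1113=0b1010111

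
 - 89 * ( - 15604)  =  1388756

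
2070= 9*230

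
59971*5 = 299855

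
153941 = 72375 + 81566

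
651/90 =7 + 7/30  =  7.23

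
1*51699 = 51699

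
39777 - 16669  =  23108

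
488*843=411384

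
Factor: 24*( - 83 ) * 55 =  - 2^3*3^1*5^1*11^1*83^1= - 109560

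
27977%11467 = 5043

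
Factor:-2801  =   - 2801^1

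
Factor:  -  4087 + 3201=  - 886=-2^1 * 443^1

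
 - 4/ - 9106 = 2/4553 = 0.00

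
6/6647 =6/6647  =  0.00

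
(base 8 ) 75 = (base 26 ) 29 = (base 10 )61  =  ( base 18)37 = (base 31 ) 1u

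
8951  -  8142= 809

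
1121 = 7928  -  6807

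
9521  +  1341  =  10862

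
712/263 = 712/263= 2.71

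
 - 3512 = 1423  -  4935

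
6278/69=90 + 68/69 = 90.99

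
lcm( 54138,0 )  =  0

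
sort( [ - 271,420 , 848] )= [ - 271,420,848]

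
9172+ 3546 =12718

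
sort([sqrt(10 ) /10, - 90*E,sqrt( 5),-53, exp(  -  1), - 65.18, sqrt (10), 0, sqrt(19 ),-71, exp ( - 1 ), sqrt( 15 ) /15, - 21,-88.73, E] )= [ - 90*E, - 88.73, -71, - 65.18,-53 , - 21, 0, sqrt(15)/15, sqrt( 10 )/10, exp( -1),exp (-1), sqrt( 5 ) , E,sqrt( 10), sqrt(19)] 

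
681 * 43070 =29330670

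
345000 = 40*8625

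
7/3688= 7/3688  =  0.00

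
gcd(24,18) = 6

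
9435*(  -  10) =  - 94350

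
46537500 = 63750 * 730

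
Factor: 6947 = 6947^1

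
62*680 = 42160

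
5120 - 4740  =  380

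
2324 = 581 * 4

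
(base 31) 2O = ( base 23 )3h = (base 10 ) 86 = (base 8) 126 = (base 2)1010110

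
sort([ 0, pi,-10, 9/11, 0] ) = [  -  10, 0, 0, 9/11,pi]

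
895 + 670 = 1565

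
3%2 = 1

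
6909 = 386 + 6523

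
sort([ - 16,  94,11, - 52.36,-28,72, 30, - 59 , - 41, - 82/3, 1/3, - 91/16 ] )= [ - 59, - 52.36 , - 41, - 28, - 82/3, - 16,  -  91/16,  1/3 , 11,30,72,  94]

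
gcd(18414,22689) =9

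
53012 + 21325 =74337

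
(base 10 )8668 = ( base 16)21dc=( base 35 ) 72N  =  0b10000111011100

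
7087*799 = 5662513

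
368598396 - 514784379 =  - 146185983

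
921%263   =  132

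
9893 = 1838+8055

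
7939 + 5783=13722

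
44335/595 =8867/119 = 74.51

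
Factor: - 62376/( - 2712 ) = 23 = 23^1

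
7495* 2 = 14990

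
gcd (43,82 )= 1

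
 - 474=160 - 634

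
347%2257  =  347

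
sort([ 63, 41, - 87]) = [ - 87,41,63 ]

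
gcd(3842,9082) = 2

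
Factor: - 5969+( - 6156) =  - 12125  =  - 5^3*97^1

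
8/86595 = 8/86595 = 0.00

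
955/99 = 955/99 = 9.65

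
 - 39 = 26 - 65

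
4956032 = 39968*124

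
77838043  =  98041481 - 20203438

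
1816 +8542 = 10358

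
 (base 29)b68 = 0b10010011011001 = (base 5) 300213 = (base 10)9433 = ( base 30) AED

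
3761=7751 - 3990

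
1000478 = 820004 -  - 180474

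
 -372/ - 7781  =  12/251 = 0.05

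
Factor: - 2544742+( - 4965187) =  - 7509929 = - 7^1*41^1*137^1*191^1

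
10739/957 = 10739/957 = 11.22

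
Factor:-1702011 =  - 3^1*47^1 * 12071^1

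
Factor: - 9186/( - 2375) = 2^1*3^1 *5^( - 3)*19^ (-1 )*1531^1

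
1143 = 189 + 954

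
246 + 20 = 266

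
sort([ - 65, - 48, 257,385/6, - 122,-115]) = [ - 122, - 115,-65, - 48, 385/6, 257 ]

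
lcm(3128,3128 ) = 3128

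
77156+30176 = 107332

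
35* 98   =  3430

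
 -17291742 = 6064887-23356629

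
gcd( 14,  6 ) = 2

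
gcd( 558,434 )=62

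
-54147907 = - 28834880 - 25313027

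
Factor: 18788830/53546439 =2^1*3^(-1)*5^1*977^(  -  1)*18269^( - 1 ) * 1878883^1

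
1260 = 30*42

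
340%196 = 144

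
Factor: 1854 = 2^1*3^2 * 103^1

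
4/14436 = 1/3609 = 0.00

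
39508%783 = 358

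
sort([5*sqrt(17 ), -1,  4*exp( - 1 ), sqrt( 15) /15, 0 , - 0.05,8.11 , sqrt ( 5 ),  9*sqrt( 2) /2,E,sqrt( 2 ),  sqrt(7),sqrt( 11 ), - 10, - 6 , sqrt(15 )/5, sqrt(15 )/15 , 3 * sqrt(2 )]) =[ - 10, - 6 , - 1  , - 0.05, 0,  sqrt (15) /15,sqrt(15)/15 , sqrt(  15 )/5 , sqrt(2), 4* exp( - 1 ), sqrt(5),  sqrt (7 ),E, sqrt( 11), 3*sqrt( 2 ),9*sqrt( 2) /2 , 8.11,5*sqrt(17)]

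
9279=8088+1191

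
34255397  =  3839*8923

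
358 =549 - 191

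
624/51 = 208/17 = 12.24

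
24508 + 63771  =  88279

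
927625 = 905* 1025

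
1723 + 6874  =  8597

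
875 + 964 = 1839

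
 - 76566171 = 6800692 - 83366863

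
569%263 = 43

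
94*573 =53862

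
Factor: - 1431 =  -3^3*53^1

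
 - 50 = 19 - 69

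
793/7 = 793/7 = 113.29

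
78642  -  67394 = 11248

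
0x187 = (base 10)391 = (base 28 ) DR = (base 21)ID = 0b110000111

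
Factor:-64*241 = -2^6*241^1 =- 15424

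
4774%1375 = 649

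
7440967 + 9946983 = 17387950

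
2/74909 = 2/74909 = 0.00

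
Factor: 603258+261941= 865199 = 281^1*3079^1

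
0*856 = 0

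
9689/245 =39 + 134/245 = 39.55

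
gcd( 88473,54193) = 1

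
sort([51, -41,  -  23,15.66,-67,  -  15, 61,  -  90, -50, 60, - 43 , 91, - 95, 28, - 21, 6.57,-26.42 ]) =[ - 95, - 90, - 67, - 50, - 43, - 41,  -  26.42, - 23, - 21,  -  15,  6.57,  15.66,28,51, 60, 61, 91 ] 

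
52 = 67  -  15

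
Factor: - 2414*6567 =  - 2^1*3^1 * 11^1* 17^1*71^1 * 199^1 = - 15852738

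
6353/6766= 6353/6766 = 0.94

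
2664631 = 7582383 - 4917752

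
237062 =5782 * 41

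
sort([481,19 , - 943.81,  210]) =[  -  943.81,19,210, 481] 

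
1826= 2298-472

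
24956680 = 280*89131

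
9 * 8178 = 73602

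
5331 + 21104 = 26435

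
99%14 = 1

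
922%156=142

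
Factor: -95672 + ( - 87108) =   -  182780 = -  2^2*5^1*13^1*19^1*  37^1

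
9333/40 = 9333/40 = 233.32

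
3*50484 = 151452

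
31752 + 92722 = 124474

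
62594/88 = 711 + 13/44 = 711.30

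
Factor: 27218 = 2^1*31^1*439^1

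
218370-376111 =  - 157741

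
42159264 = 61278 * 688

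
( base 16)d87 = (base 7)13045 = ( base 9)4667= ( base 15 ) 105d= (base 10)3463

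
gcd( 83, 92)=1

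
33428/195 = 171 + 83/195= 171.43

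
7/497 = 1/71=0.01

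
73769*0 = 0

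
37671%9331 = 347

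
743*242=179806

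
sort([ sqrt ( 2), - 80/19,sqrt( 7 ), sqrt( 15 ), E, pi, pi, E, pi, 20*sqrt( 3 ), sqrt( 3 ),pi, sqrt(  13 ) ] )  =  [ - 80/19, sqrt(2), sqrt(3 ),  sqrt ( 7 ) , E , E,pi, pi, pi , pi, sqrt( 13 ), sqrt(15), 20*sqrt( 3)]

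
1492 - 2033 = -541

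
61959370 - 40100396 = 21858974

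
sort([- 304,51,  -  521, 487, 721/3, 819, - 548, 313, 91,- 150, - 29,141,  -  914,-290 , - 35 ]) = [ - 914,  -  548 , - 521, - 304,  -  290,-150,  -  35 , - 29  ,  51, 91, 141,721/3, 313, 487 , 819]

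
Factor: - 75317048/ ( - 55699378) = 2^2*7^( - 2)*17^(-1)*67^( - 1) *499^( - 1)*9414631^1 = 37658524/27849689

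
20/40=1/2 =0.50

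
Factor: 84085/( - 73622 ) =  - 2^( -1 )*5^1 * 67^1 * 131^( - 1)*251^1*281^( - 1 ) 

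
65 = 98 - 33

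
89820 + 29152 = 118972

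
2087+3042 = 5129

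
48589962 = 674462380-625872418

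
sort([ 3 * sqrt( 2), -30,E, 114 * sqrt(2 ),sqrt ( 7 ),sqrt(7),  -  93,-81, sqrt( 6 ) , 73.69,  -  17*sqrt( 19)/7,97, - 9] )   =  [ - 93, - 81, - 30,-17*sqrt ( 19 ) /7,  -  9  ,  sqrt(6 ), sqrt (7),sqrt(7), E, 3*sqrt( 2 ), 73.69,97,114*sqrt( 2)]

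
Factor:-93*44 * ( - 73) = 2^2*3^1*11^1*31^1 * 73^1  =  298716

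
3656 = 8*457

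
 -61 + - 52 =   -  113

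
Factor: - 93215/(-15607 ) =5^1 *103^1*181^1*15607^( - 1 )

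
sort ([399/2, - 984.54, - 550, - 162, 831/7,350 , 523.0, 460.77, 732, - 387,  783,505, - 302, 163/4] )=[ - 984.54, - 550,-387, - 302, - 162,163/4,831/7, 399/2,350, 460.77,505,523.0, 732, 783]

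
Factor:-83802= -2^1 * 3^1*13967^1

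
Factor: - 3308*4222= - 2^3*827^1*2111^1= - 13966376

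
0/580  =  0 = 0.00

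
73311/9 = 24437/3= 8145.67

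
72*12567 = 904824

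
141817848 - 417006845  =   - 275188997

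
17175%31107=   17175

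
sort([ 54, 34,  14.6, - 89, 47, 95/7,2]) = [ - 89,2 , 95/7, 14.6, 34, 47, 54 ] 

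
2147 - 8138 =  - 5991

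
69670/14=4976 + 3/7 = 4976.43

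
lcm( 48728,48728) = 48728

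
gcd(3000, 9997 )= 1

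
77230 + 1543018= 1620248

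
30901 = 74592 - 43691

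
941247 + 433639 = 1374886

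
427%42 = 7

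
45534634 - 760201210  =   - 714666576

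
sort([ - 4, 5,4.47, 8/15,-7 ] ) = [ - 7, - 4, 8/15, 4.47, 5] 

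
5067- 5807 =- 740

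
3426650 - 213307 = 3213343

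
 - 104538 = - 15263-89275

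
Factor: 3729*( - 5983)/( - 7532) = 22310607/7532=2^( - 2) * 3^1*7^( - 1 ) *11^1*31^1*113^1 * 193^1*269^(- 1 ) 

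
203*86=17458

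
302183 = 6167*49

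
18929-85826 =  - 66897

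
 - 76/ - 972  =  19/243 = 0.08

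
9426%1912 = 1778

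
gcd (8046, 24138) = 8046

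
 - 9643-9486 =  -19129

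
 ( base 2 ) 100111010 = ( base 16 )13a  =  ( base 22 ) e6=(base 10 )314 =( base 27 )bh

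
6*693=4158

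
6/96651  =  2/32217  =  0.00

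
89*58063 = 5167607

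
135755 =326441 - 190686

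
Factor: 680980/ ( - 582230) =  - 2^1 * 11^( - 1)*67^ ( - 1)*431^1 = - 862/737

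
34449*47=1619103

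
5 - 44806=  - 44801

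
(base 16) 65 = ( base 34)2X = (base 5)401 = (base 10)101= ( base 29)3e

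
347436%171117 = 5202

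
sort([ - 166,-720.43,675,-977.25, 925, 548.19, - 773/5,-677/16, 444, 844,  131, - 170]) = [ - 977.25, - 720.43, - 170, - 166,-773/5,-677/16,131 , 444, 548.19 , 675, 844,925]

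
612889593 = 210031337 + 402858256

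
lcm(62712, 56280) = 2194920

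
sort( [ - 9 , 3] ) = [ - 9,3 ]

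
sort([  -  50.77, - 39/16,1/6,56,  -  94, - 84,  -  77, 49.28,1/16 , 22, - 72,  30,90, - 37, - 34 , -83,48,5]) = [ - 94, - 84, - 83,-77, - 72, - 50.77 , - 37, - 34, - 39/16,  1/16,1/6, 5,22,30,48,49.28,56 , 90 ] 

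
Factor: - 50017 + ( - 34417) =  - 84434 = - 2^1*7^1 * 37^1*163^1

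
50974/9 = 5663+7/9  =  5663.78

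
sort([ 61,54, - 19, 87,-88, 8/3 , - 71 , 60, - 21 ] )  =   [-88, - 71, - 21, - 19, 8/3, 54,60, 61,87]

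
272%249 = 23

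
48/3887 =48/3887 =0.01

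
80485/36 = 80485/36 = 2235.69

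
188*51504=9682752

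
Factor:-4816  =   - 2^4*7^1*43^1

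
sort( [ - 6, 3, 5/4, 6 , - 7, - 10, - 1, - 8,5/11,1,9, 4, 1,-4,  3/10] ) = [ - 10, - 8, - 7, - 6, - 4,  -  1, 3/10 , 5/11 , 1, 1, 5/4, 3,4, 6 , 9]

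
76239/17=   76239/17 =4484.65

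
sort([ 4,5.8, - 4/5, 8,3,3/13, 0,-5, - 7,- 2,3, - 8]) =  [ - 8,  -  7, - 5, - 2, - 4/5,0,3/13, 3,3, 4,5.8, 8]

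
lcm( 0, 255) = 0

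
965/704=1 + 261/704 = 1.37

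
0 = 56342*0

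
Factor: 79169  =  17^1*4657^1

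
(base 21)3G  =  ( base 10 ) 79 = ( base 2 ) 1001111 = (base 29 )2L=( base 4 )1033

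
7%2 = 1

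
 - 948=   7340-8288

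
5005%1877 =1251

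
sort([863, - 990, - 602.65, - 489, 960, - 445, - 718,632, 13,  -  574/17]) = [ - 990, - 718, - 602.65 , - 489, - 445, - 574/17, 13, 632, 863 , 960 ]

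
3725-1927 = 1798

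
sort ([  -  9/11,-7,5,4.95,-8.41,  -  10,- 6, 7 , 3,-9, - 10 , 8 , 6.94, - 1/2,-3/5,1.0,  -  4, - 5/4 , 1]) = [  -  10,  -  10, - 9, - 8.41,  -  7, - 6,- 4, - 5/4, - 9/11, - 3/5, - 1/2, 1.0 , 1,3, 4.95,5,6.94 , 7,8 ]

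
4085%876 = 581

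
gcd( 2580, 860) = 860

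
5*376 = 1880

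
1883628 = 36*52323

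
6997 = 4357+2640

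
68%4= 0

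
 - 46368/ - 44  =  1053+9/11 = 1053.82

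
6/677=6/677 = 0.01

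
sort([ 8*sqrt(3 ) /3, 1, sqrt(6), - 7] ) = [ - 7, 1,sqrt(6), 8*sqrt( 3) /3 ]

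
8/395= 8/395 = 0.02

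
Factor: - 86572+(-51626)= - 2^1*3^1*31^1*743^1 = - 138198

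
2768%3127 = 2768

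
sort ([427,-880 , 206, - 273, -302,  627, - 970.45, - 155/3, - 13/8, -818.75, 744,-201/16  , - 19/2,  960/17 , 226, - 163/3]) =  [ -970.45, - 880, - 818.75 , - 302, - 273,-163/3, - 155/3,-201/16, - 19/2, - 13/8, 960/17,206,226 , 427,627,  744 ] 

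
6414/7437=2138/2479 = 0.86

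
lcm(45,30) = 90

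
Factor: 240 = 2^4*3^1* 5^1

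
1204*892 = 1073968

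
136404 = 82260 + 54144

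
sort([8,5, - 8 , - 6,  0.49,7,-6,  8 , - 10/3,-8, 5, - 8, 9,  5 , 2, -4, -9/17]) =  [ - 8, -8,-8, - 6, - 6, - 4,-10/3, -9/17, 0.49, 2,5,  5,5 , 7,8, 8 , 9]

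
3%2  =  1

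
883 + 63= 946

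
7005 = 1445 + 5560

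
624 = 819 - 195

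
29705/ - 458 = - 65  +  65/458  =  - 64.86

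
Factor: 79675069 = 79675069^1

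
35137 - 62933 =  - 27796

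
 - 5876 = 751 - 6627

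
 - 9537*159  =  -1516383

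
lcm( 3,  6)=6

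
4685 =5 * 937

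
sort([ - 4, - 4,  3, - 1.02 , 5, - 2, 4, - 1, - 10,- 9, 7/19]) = [-10, - 9, - 4,- 4, - 2, - 1.02, - 1,7/19, 3, 4, 5]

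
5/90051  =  5/90051 = 0.00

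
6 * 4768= 28608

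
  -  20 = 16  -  36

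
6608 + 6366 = 12974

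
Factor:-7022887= - 17^1*413111^1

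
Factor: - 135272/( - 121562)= 2^2 * 7^( - 1)*19^ ( - 1)*37^1=148/133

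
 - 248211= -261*951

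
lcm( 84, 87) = 2436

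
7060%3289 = 482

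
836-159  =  677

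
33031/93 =33031/93 = 355.17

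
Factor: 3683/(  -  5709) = -3^( - 1)*11^( - 1)*29^1*127^1*173^( - 1 ) 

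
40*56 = 2240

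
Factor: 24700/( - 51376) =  - 2^( - 2 )*5^2*13^(-1) = - 25/52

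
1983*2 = 3966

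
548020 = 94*5830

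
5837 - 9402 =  - 3565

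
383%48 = 47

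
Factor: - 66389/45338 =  - 2^( - 1)  *  197^1 *337^1*22669^( - 1)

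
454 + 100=554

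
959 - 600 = 359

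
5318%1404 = 1106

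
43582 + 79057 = 122639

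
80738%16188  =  15986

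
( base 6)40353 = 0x14CD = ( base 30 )5RF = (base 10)5325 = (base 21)C1C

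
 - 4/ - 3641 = 4/3641 = 0.00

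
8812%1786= 1668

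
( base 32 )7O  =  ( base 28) 8o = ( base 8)370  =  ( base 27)95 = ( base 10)248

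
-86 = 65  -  151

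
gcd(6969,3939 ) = 303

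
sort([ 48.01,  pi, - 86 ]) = [ - 86, pi,48.01]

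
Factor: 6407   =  43^1*149^1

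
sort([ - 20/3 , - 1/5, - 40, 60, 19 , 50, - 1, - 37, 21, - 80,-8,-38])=[ - 80, - 40,  -  38,- 37, - 8, - 20/3,-1, - 1/5, 19,21, 50, 60 ]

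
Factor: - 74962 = - 2^1*37^1*1013^1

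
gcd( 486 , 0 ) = 486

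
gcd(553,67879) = 7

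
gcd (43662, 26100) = 6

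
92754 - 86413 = 6341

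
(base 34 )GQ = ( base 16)23A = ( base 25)mk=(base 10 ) 570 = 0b1000111010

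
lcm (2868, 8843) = 106116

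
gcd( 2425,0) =2425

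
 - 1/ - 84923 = 1/84923 = 0.00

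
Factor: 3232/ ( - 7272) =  - 2^2*3^ ( -2) = - 4/9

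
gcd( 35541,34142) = 1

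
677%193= 98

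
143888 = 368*391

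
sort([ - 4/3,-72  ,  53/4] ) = [ - 72,-4/3, 53/4]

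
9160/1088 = 1145/136  =  8.42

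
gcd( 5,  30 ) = 5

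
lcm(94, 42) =1974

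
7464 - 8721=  - 1257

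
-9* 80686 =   -  726174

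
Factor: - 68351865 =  - 3^1*5^1*47^1 *96953^1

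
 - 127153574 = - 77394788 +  - 49758786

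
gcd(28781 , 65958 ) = 1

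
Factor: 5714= 2^1*2857^1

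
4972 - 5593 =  - 621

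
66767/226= 295 + 97/226= 295.43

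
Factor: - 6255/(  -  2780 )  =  2^( - 2 )*3^2= 9/4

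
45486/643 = 70+476/643 = 70.74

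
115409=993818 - 878409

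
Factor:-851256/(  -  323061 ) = 283752/107687 = 2^3*3^2*7^1*563^1 * 107687^ ( - 1)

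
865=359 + 506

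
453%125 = 78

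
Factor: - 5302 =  - 2^1*11^1*241^1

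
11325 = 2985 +8340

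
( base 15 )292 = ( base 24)10B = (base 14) 2dd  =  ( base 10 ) 587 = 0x24b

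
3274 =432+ 2842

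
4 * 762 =3048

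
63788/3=21262 + 2/3 = 21262.67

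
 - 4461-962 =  - 5423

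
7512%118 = 78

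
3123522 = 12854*243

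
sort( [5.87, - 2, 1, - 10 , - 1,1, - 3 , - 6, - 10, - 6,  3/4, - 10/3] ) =[ - 10, - 10, - 6, - 6, - 10/3, - 3 , - 2, - 1, 3/4, 1, 1, 5.87] 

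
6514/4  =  1628+1/2 = 1628.50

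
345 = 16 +329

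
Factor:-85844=- 2^2*11^1*1951^1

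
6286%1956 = 418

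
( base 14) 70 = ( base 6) 242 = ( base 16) 62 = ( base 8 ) 142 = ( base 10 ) 98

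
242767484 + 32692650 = 275460134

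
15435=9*1715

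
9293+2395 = 11688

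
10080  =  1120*9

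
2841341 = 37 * 76793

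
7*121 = 847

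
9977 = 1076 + 8901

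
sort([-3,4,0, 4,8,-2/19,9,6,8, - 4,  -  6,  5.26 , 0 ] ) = [  -  6, -4, - 3, - 2/19,0, 0,4,  4,5.26,6,8,8, 9]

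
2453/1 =2453 = 2453.00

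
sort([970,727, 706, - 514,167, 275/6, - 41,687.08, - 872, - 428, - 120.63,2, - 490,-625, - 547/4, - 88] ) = [  -  872,  -  625,-514,-490,-428 , - 547/4, - 120.63, - 88,  -  41,2,275/6,167,687.08, 706, 727,970 ] 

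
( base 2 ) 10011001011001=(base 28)CEH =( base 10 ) 9817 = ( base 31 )a6l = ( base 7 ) 40423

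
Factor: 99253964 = 2^2*24813491^1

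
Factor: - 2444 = - 2^2*13^1 *47^1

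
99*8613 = 852687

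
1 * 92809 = 92809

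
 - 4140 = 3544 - 7684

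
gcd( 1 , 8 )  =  1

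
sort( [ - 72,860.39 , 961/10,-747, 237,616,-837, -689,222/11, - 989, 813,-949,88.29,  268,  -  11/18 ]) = [ - 989,-949, - 837, - 747, - 689, - 72,-11/18, 222/11,88.29, 961/10,237,268, 616, 813, 860.39 ] 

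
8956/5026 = 4478/2513= 1.78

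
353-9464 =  - 9111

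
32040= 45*712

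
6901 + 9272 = 16173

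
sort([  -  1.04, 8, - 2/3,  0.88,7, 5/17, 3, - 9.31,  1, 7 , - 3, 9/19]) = [  -  9.31, - 3 ,- 1.04, - 2/3, 5/17, 9/19, 0.88, 1, 3, 7,  7, 8 ] 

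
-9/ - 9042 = 3/3014= 0.00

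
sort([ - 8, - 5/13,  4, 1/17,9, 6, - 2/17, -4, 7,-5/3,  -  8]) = [-8,  -  8, - 4  , - 5/3,-5/13 , - 2/17,1/17, 4, 6, 7,9]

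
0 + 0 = 0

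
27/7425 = 1/275 = 0.00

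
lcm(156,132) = 1716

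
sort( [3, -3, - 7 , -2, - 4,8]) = [ - 7, - 4,-3,-2, 3,  8] 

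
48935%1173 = 842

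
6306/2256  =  1051/376 = 2.80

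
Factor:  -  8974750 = -2^1*5^3*35899^1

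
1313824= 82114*16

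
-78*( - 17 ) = 1326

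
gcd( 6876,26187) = 3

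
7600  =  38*200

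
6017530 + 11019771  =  17037301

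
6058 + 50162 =56220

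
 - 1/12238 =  - 1 + 12237/12238 = - 0.00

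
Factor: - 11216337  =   - 3^1 * 11^3*53^2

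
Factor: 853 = 853^1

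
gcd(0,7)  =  7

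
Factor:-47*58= - 2^1*29^1*47^1 =- 2726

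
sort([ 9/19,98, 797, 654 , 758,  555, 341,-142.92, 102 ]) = [-142.92 , 9/19, 98 , 102, 341, 555,654,758, 797 ]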